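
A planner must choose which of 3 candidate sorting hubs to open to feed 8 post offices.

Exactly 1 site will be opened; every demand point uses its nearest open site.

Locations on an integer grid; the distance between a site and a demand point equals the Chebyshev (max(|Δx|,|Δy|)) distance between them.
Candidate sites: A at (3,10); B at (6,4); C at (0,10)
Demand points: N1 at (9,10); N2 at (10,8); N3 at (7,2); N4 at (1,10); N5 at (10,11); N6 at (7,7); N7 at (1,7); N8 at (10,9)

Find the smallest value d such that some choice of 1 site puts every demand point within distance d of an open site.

Open {B}.
  Farthest demand point is N5 at distance 7 (to B); all others are ≤ 7.
With {A} the worst case is 8.
With {C} the worst case is 10.
No size-1 selection achieves below 7.

7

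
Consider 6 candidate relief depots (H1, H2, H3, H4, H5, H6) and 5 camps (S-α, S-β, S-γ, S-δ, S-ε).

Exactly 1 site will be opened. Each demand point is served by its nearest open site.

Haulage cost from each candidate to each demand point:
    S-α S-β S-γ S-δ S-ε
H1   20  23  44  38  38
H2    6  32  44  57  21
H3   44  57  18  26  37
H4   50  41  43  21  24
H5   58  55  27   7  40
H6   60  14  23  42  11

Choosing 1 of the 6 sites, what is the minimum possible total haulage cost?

Open {H6}.
  S-α→H6 60, S-β→H6 14, S-γ→H6 23, S-δ→H6 42, S-ε→H6 11  ⇒ total 150.
Compare {H2}: total 160.
Compare {H1}: total 163.
No size-1 selection does better; minimum is 150.

150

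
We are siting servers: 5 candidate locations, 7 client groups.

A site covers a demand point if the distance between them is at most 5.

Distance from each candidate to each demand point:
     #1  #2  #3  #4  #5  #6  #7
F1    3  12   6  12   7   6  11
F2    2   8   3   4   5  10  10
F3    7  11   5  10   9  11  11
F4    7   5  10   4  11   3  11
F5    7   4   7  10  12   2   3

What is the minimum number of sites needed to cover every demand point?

Coverage sets (demand points within 5 of each site):
  F1: {#1}
  F2: {#1, #3, #4, #5}
  F3: {#3}
  F4: {#2, #4, #6}
  F5: {#2, #6, #7}
No single site covers all 7 demand points.
But {F2, F5} covers everything, so the minimum is 2.

2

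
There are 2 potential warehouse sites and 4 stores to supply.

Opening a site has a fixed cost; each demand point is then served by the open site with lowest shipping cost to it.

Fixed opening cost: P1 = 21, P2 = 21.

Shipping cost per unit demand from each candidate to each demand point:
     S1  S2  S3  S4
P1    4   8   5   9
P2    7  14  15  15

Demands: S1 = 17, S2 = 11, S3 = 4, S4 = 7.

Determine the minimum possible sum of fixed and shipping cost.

260

Open {P1}: assign each demand point to its cheapest open site.
  S1→P1 17×4=68, S2→P1 11×8=88, S3→P1 4×5=20, S4→P1 7×9=63
  shipping cost 239, fixed 21 → total 260.
Compare {P1, P2}: shipping cost 239 + fixed 42 = 281.
Compare {P2}: shipping cost 438 + fixed 21 = 459.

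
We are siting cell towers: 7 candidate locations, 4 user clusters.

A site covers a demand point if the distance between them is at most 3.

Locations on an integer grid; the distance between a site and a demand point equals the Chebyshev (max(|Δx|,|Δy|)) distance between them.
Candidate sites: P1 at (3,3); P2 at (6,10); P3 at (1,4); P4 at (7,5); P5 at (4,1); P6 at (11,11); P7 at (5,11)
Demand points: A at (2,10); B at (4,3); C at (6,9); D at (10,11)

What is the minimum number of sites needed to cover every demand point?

Coverage sets (demand points within 3 of each site):
  P1: {B}
  P2: {C}
  P3: {B}
  P4: {B}
  P5: {B}
  P6: {D}
  P7: {A, C}
No 2 sites suffice: every size-2 union leaves at least one demand point uncovered.
But {P1, P6, P7} covers everything, so the minimum is 3.

3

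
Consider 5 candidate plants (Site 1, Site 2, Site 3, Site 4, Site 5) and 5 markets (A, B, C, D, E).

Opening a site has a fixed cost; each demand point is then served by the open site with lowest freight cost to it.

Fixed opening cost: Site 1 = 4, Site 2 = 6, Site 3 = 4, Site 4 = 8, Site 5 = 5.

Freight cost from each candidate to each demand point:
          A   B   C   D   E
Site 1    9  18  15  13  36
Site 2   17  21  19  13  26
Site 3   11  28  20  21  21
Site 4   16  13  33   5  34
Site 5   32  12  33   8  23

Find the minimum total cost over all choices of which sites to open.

Open {Site 1, Site 5}: assign each demand point to its cheapest open site.
  A→Site 1 9, B→Site 5 12, C→Site 1 15, D→Site 5 8, E→Site 5 23
  freight cost 67, fixed 9 → total 76.
Compare {Site 1, Site 3, Site 5}: freight cost 65 + fixed 13 = 78.
Compare {Site 1, Site 3, Site 4}: freight cost 63 + fixed 16 = 79.
Compare {Site 3, Site 5}: freight cost 72 + fixed 9 = 81.
All other subsets cost ≥ 78. Minimum total cost: 76.

76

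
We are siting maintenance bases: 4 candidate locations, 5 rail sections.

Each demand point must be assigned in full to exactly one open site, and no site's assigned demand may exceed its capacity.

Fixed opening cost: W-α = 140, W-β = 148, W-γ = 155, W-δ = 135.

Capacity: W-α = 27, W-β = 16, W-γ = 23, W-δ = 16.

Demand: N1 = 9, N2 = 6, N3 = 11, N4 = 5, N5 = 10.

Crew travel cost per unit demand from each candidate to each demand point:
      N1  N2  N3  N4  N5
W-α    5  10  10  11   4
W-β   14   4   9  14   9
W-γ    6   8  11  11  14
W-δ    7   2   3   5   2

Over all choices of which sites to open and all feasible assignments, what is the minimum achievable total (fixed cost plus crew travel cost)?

478

Open {W-α, W-δ}; cheapest assignment that respects the capacities:
  W-α (cap 27, load 25): N1, N2, N5 — cost 9×5 + 6×10 + 10×4 = 145
  W-δ (cap 16, load 16): N3, N4 — cost 11×3 + 5×5 = 58
  Shipping 203, fixed 275 → total 478.
  Any other capacity-feasible assignment to {W-α, W-δ} ships for at least 203.
Compare {W-α, W-β, W-δ}: its best feasible assignment gives total 590.
Compare {W-α, W-β}: its best feasible assignment gives total 602.
Every other set of open sites that can feasibly serve all demand totals ≥ 590 even under its best assignment. Minimum: 478.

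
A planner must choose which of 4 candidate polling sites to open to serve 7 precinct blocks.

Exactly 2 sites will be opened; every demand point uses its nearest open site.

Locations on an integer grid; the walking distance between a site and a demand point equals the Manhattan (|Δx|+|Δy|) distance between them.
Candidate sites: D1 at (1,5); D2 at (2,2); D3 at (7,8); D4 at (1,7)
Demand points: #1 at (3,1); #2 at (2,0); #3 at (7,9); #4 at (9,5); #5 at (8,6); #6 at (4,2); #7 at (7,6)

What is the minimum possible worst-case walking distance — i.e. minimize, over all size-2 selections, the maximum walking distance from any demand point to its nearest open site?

Open {D2, D3}.
  Farthest demand point is #4 at walking distance 5 (to D3); all others are ≤ 5.
With {D1, D3} the worst case is 6.
With {D1, D4} the worst case is 8.
No size-2 selection achieves below 5.

5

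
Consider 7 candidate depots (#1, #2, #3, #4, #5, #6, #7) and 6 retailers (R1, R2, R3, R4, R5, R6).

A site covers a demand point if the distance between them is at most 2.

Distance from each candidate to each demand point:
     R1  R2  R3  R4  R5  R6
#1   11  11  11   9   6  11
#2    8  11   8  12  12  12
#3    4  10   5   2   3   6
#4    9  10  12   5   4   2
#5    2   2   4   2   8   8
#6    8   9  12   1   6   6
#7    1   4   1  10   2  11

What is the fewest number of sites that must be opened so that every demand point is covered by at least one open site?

Coverage sets (demand points within 2 of each site):
  #1: {}
  #2: {}
  #3: {R4}
  #4: {R6}
  #5: {R1, R2, R4}
  #6: {R4}
  #7: {R1, R3, R5}
No 2 sites suffice: every size-2 union leaves at least one demand point uncovered.
But {#4, #5, #7} covers everything, so the minimum is 3.

3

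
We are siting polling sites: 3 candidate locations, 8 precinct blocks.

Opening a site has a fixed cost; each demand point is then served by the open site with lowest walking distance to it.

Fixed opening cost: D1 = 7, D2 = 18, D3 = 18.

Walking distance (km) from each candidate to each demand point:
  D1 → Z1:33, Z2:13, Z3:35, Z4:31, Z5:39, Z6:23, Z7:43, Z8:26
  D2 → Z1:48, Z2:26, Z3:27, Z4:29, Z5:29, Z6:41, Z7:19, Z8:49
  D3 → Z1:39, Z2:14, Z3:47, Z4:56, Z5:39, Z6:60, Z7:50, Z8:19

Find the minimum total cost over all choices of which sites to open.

Open {D1, D2}: assign each demand point to its cheapest open site.
  Z1→D1 33, Z2→D1 13, Z3→D2 27, Z4→D2 29, Z5→D2 29, Z6→D1 23, Z7→D2 19, Z8→D1 26
  walking distance 199, fixed 25 → total 224.
Compare {D1, D2, D3}: walking distance 192 + fixed 43 = 235.
Compare {D1}: walking distance 243 + fixed 7 = 250.
Compare {D2, D3}: walking distance 217 + fixed 36 = 253.
All other subsets cost ≥ 235. Minimum total cost: 224.

224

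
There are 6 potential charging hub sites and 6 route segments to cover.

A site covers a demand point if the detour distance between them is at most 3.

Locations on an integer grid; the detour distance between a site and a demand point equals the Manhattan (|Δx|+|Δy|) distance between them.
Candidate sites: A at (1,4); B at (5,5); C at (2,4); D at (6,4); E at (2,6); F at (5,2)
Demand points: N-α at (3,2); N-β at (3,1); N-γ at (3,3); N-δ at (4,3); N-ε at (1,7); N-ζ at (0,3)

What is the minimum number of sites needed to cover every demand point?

2

Coverage sets (demand points within 3 of each site):
  A: {N-γ, N-ε, N-ζ}
  B: {N-δ}
  C: {N-α, N-γ, N-δ, N-ζ}
  D: {N-δ}
  E: {N-ε}
  F: {N-α, N-β, N-γ, N-δ}
No single site covers all 6 demand points.
But {A, F} covers everything, so the minimum is 2.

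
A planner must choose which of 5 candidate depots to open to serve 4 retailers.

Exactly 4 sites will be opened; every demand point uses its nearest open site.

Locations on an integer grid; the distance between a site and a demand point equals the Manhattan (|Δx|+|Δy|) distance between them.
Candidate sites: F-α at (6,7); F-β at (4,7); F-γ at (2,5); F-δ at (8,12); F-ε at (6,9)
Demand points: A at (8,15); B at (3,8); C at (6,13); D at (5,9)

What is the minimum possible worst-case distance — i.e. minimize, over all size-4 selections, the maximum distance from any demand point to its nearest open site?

Open {F-α, F-β, F-γ, F-δ}.
  Farthest demand point is A at distance 3 (to F-δ); all others are ≤ 3.
With {F-α, F-β, F-δ, F-ε} the worst case is 3.
With {F-β, F-γ, F-δ, F-ε} the worst case is 3.
No size-4 selection achieves below 3.

3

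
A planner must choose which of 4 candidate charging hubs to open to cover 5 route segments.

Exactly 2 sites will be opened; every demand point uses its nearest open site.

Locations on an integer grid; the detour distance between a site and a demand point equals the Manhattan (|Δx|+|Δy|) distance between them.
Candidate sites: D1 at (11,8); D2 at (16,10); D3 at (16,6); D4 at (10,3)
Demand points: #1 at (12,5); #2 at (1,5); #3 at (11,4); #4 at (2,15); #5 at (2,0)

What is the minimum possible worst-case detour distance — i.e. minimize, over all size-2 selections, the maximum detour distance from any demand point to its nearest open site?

16

Open {D1, D4}.
  Farthest demand point is #4 at detour distance 16 (to D1); all others are ≤ 16.
With {D1, D2} the worst case is 17.
With {D1, D3} the worst case is 17.
No size-2 selection achieves below 16.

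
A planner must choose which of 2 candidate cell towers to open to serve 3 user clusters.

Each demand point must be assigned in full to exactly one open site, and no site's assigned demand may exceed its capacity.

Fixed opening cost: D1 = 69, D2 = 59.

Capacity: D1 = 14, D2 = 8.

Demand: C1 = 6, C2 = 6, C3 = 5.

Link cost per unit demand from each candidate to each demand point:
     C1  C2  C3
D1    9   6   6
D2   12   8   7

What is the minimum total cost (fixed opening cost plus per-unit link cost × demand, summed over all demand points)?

253

Open {D1, D2}; cheapest assignment that respects the capacities:
  D1 (cap 14, load 12): C1, C2 — cost 6×9 + 6×6 = 90
  D2 (cap 8, load 5): C3 — cost 5×7 = 35
  Shipping 125, fixed 128 → total 253.
  Any other capacity-feasible assignment to {D1, D2} ships for at least 125.
Total demand is 17 and no other set of sites has combined capacity ≥ 17, so {D1, D2} is the only feasible choice of open sites. Minimum: 253.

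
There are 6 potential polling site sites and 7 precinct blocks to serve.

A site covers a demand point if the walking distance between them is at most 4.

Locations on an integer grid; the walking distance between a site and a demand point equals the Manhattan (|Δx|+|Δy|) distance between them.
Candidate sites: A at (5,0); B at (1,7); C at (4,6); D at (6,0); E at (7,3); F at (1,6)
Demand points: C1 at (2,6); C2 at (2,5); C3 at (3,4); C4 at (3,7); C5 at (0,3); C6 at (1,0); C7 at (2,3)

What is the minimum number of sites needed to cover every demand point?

2

Coverage sets (demand points within 4 of each site):
  A: {C6}
  B: {C1, C2, C4}
  C: {C1, C2, C3, C4}
  D: {}
  E: {}
  F: {C1, C2, C3, C4, C5, C7}
No single site covers all 7 demand points.
But {A, F} covers everything, so the minimum is 2.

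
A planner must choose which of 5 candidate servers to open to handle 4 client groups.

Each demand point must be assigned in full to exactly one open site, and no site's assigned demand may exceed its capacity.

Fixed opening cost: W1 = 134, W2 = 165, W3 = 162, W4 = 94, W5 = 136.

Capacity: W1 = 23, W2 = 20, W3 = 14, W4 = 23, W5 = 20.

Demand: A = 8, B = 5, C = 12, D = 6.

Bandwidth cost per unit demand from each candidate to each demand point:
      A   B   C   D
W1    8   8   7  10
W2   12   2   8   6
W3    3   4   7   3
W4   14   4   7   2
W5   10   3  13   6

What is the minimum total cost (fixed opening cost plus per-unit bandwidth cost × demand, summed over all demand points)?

Open {W3, W4}; cheapest assignment that respects the capacities:
  W3 (cap 14, load 13): A, B — cost 8×3 + 5×4 = 44
  W4 (cap 23, load 18): C, D — cost 12×7 + 6×2 = 96
  Shipping 140, fixed 256 → total 396.
  Any other capacity-feasible assignment to {W3, W4} ships for at least 140.
Compare {W1, W4}: its best feasible assignment gives total 408.
Compare {W4, W5}: its best feasible assignment gives total 421.
Every other set of open sites that can feasibly serve all demand totals ≥ 408 even under its best assignment. Minimum: 396.

396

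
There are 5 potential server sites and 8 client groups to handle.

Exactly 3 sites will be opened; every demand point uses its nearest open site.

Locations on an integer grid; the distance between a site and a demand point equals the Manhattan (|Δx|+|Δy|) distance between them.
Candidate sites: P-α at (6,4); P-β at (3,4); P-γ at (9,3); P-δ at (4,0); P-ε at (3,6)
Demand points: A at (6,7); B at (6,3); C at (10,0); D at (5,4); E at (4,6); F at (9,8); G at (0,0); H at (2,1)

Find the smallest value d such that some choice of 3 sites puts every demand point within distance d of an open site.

5

Open {P-α, P-γ, P-δ}.
  Farthest demand point is F at distance 5 (to P-γ); all others are ≤ 5.
With {P-γ, P-δ, P-ε} the worst case is 5.
With {P-β, P-γ, P-δ} the worst case is 6.
No size-3 selection achieves below 5.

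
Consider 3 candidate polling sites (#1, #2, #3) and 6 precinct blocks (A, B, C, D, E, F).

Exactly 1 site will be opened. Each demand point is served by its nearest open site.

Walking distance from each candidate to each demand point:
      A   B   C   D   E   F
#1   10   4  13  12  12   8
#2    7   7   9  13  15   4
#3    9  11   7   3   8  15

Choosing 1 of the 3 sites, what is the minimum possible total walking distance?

Open {#3}.
  A→#3 9, B→#3 11, C→#3 7, D→#3 3, E→#3 8, F→#3 15  ⇒ total 53.
Compare {#2}: total 55.
Compare {#1}: total 59.

53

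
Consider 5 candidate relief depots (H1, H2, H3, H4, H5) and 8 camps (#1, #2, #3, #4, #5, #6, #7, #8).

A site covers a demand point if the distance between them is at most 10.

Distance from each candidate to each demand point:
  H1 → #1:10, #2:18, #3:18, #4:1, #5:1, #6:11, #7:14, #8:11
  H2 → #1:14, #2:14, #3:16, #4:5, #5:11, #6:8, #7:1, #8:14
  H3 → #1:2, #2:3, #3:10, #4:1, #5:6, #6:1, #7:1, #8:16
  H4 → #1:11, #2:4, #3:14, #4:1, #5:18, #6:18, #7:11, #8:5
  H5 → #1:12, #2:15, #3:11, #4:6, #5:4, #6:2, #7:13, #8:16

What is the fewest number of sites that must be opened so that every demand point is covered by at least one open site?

2

Coverage sets (demand points within 10 of each site):
  H1: {#1, #4, #5}
  H2: {#4, #6, #7}
  H3: {#1, #2, #3, #4, #5, #6, #7}
  H4: {#2, #4, #8}
  H5: {#4, #5, #6}
No single site covers all 8 demand points.
But {H3, H4} covers everything, so the minimum is 2.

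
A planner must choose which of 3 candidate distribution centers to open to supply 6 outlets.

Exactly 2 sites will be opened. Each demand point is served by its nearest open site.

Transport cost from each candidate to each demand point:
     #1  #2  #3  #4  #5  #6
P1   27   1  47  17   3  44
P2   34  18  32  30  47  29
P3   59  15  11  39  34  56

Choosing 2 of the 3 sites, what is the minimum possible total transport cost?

103

Open {P1, P3}.
  #1→P1 27, #2→P1 1, #3→P3 11, #4→P1 17, #5→P1 3, #6→P1 44  ⇒ total 103.
Compare {P1, P2}: total 109.
Compare {P2, P3}: total 153.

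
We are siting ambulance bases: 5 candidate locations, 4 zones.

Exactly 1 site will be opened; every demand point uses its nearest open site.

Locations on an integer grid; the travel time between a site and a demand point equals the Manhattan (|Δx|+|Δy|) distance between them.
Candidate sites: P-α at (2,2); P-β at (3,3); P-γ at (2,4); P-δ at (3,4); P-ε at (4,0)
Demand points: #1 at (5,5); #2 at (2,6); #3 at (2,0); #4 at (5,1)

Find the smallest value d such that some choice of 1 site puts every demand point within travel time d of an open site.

Open {P-β}.
  Farthest demand point is #1 at travel time 4 (to P-β); all others are ≤ 4.
With {P-δ} the worst case is 5.
With {P-α} the worst case is 6.
No size-1 selection achieves below 4.

4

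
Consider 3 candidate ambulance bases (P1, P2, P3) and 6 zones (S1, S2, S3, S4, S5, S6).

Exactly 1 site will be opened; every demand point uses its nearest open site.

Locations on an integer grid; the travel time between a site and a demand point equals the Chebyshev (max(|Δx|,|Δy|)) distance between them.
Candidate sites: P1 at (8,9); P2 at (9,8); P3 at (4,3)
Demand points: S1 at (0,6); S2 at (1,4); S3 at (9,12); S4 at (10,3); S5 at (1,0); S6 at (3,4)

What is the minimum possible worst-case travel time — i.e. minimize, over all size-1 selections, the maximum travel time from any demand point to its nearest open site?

Open {P1}.
  Farthest demand point is S5 at travel time 9 (to P1); all others are ≤ 9.
With {P2} the worst case is 9.
With {P3} the worst case is 9.
No size-1 selection achieves below 9.

9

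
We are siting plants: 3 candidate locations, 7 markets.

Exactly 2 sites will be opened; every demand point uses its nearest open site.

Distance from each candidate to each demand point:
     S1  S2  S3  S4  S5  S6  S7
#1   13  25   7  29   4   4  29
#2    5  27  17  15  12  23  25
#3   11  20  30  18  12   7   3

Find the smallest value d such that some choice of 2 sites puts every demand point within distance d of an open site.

Open {#1, #3}.
  Farthest demand point is S2 at distance 20 (to #3); all others are ≤ 20.
With {#2, #3} the worst case is 20.
With {#1, #2} the worst case is 25.
No size-2 selection achieves below 20.

20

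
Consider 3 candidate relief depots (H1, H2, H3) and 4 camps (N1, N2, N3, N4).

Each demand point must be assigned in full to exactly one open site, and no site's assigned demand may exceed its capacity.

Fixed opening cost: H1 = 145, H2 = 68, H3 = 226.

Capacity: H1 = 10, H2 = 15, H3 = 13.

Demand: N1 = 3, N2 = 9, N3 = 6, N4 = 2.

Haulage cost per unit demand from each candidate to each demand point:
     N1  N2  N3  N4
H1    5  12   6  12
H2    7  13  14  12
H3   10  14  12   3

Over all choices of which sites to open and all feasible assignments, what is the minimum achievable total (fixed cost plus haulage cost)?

405

Open {H1, H2}; cheapest assignment that respects the capacities:
  H1 (cap 10, load 9): N1, N3 — cost 3×5 + 6×6 = 51
  H2 (cap 15, load 11): N2, N4 — cost 9×13 + 2×12 = 141
  Shipping 192, fixed 213 → total 405.
  Any other capacity-feasible assignment to {H1, H2} ships for at least 192.
Compare {H2, H3}: its best feasible assignment gives total 510.
Compare {H1, H3}: its best feasible assignment gives total 554.
Every other set of open sites that can feasibly serve all demand totals ≥ 510 even under its best assignment. Minimum: 405.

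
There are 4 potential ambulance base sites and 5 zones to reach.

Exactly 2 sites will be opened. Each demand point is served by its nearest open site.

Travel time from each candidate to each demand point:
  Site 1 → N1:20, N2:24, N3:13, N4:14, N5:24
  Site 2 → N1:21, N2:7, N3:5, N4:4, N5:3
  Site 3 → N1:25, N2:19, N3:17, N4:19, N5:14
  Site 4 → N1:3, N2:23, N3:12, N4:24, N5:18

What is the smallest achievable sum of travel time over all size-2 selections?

Open {Site 2, Site 4}.
  N1→Site 4 3, N2→Site 2 7, N3→Site 2 5, N4→Site 2 4, N5→Site 2 3  ⇒ total 22.
Compare {Site 1, Site 2}: total 39.
Compare {Site 2, Site 3}: total 40.
No size-2 selection does better; minimum is 22.

22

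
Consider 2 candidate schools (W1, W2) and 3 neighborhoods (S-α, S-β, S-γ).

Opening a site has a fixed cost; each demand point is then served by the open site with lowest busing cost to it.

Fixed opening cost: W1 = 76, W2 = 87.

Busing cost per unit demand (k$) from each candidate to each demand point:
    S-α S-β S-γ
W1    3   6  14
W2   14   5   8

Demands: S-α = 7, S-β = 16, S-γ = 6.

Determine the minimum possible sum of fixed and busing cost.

Open {W1}: assign each demand point to its cheapest open site.
  S-α→W1 7×3=21, S-β→W1 16×6=96, S-γ→W1 6×14=84
  busing cost 201, fixed 76 → total 277.
Compare {W1, W2}: busing cost 149 + fixed 163 = 312.
Compare {W2}: busing cost 226 + fixed 87 = 313.

277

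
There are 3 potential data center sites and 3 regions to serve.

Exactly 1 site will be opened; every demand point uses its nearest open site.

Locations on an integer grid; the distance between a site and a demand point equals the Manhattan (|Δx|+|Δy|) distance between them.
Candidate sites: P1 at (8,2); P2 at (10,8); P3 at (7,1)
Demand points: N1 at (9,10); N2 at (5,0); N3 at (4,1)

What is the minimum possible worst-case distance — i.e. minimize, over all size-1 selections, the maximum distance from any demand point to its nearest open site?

9

Open {P1}.
  Farthest demand point is N1 at distance 9 (to P1); all others are ≤ 9.
With {P3} the worst case is 11.
With {P2} the worst case is 13.
No size-1 selection achieves below 9.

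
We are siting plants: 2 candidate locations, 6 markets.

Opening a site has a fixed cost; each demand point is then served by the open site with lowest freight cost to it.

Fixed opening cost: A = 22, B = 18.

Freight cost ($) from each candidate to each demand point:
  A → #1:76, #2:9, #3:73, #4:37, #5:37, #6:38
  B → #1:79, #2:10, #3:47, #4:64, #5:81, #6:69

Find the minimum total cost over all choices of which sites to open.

284

Open {A, B}: assign each demand point to its cheapest open site.
  #1→A 76, #2→A 9, #3→B 47, #4→A 37, #5→A 37, #6→A 38
  freight cost 244, fixed 40 → total 284.
Compare {A}: freight cost 270 + fixed 22 = 292.
Compare {B}: freight cost 350 + fixed 18 = 368.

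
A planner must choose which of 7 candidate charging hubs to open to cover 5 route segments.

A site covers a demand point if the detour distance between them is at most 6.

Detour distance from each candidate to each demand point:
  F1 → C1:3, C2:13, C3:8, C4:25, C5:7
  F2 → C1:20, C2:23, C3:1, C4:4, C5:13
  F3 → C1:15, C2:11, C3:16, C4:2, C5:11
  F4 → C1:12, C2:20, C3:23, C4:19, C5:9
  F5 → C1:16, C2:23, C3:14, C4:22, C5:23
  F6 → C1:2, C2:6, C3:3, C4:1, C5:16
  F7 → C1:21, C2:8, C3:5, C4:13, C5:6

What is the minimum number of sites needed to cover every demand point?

2

Coverage sets (demand points within 6 of each site):
  F1: {C1}
  F2: {C3, C4}
  F3: {C4}
  F4: {}
  F5: {}
  F6: {C1, C2, C3, C4}
  F7: {C3, C5}
No single site covers all 5 demand points.
But {F6, F7} covers everything, so the minimum is 2.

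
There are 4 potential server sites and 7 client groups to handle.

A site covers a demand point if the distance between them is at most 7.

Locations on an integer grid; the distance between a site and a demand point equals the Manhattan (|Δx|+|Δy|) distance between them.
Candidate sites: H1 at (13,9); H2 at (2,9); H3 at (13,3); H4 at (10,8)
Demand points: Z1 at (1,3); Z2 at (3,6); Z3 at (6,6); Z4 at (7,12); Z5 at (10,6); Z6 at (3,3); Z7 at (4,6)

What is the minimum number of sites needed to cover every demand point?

2

Coverage sets (demand points within 7 of each site):
  H1: {Z5}
  H2: {Z1, Z2, Z3, Z6, Z7}
  H3: {Z5}
  H4: {Z3, Z4, Z5}
No single site covers all 7 demand points.
But {H2, H4} covers everything, so the minimum is 2.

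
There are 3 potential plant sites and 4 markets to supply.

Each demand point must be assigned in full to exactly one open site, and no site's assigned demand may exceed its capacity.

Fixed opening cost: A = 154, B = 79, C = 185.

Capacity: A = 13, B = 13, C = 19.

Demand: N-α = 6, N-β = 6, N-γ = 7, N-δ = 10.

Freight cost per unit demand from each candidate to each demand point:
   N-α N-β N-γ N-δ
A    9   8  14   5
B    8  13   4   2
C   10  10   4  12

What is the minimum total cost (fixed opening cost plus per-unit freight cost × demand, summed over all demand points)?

432

Open {B, C}; cheapest assignment that respects the capacities:
  B (cap 13, load 10): N-δ — cost 10×2 = 20
  C (cap 19, load 19): N-α, N-β, N-γ — cost 6×10 + 6×10 + 7×4 = 148
  Shipping 168, fixed 264 → total 432.
  Any other capacity-feasible assignment to {B, C} ships for at least 168.
Compare {A, C}: its best feasible assignment gives total 537.
Compare {A, B, C}: its best feasible assignment gives total 568.
Every other set of open sites that can feasibly serve all demand totals ≥ 537 even under its best assignment. Minimum: 432.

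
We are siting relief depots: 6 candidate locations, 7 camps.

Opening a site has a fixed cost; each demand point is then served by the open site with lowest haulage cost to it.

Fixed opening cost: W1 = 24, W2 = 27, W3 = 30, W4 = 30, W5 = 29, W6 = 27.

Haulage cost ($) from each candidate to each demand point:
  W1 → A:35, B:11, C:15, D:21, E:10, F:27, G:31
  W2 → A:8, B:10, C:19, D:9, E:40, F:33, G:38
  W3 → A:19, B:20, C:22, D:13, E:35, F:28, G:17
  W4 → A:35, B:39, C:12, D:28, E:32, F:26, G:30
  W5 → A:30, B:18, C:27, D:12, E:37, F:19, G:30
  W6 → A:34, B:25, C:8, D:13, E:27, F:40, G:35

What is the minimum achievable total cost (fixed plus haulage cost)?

161

Open {W1, W2}: assign each demand point to its cheapest open site.
  A→W2 8, B→W2 10, C→W1 15, D→W2 9, E→W1 10, F→W1 27, G→W1 31
  haulage cost 110, fixed 51 → total 161.
Compare {W1, W3}: haulage cost 112 + fixed 54 = 166.
Compare {W1}: haulage cost 150 + fixed 24 = 174.
Compare {W1, W2, W3}: haulage cost 96 + fixed 81 = 177.
All other subsets cost ≥ 166. Minimum total cost: 161.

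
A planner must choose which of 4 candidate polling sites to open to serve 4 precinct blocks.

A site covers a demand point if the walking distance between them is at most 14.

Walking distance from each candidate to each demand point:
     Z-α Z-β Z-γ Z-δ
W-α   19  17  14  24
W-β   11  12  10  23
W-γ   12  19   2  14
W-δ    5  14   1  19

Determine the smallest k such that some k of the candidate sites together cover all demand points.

2

Coverage sets (demand points within 14 of each site):
  W-α: {Z-γ}
  W-β: {Z-α, Z-β, Z-γ}
  W-γ: {Z-α, Z-γ, Z-δ}
  W-δ: {Z-α, Z-β, Z-γ}
No single site covers all 4 demand points.
But {W-β, W-γ} covers everything, so the minimum is 2.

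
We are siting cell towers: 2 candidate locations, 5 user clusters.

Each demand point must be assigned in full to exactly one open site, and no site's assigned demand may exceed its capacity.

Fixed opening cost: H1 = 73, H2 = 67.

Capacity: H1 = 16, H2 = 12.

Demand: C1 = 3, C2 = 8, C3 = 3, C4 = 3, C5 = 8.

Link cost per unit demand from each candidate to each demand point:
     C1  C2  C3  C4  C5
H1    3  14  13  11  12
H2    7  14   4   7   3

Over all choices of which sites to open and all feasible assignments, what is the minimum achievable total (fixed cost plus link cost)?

330

Open {H1, H2}; cheapest assignment that respects the capacities:
  H1 (cap 16, load 14): C1, C2, C4 — cost 3×3 + 8×14 + 3×11 = 154
  H2 (cap 12, load 11): C3, C5 — cost 3×4 + 8×3 = 36
  Shipping 190, fixed 140 → total 330.
  Any other capacity-feasible assignment to {H1, H2} ships for at least 190.
Total demand is 25 and no other set of sites has combined capacity ≥ 25, so {H1, H2} is the only feasible choice of open sites. Minimum: 330.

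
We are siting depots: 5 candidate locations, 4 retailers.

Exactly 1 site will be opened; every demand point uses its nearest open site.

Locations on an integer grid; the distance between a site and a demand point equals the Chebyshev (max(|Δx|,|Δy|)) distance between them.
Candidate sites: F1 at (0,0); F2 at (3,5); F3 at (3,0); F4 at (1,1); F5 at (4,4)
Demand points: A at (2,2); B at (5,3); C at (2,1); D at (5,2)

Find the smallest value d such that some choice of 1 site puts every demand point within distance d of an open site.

3

Open {F3}.
  Farthest demand point is B at distance 3 (to F3); all others are ≤ 3.
With {F5} the worst case is 3.
With {F2} the worst case is 4.
No size-1 selection achieves below 3.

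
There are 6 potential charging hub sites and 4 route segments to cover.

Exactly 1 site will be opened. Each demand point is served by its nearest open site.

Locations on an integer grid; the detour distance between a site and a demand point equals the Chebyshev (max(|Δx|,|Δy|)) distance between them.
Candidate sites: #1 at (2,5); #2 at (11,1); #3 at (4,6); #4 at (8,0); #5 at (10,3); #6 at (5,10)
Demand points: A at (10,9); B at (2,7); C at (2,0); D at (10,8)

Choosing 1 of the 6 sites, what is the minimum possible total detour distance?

20

Open {#3}.
  A→#3 6, B→#3 2, C→#3 6, D→#3 6  ⇒ total 20.
Compare {#1}: total 23.
Compare {#6}: total 23.
No size-1 selection does better; minimum is 20.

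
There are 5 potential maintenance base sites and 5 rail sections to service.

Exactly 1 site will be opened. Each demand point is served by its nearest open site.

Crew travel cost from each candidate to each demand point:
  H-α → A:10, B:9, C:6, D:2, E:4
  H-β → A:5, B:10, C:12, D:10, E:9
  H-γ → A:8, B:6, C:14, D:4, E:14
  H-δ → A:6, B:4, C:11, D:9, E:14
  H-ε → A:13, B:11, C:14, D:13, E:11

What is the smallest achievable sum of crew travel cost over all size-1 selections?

31

Open {H-α}.
  A→H-α 10, B→H-α 9, C→H-α 6, D→H-α 2, E→H-α 4  ⇒ total 31.
Compare {H-δ}: total 44.
Compare {H-β}: total 46.
No size-1 selection does better; minimum is 31.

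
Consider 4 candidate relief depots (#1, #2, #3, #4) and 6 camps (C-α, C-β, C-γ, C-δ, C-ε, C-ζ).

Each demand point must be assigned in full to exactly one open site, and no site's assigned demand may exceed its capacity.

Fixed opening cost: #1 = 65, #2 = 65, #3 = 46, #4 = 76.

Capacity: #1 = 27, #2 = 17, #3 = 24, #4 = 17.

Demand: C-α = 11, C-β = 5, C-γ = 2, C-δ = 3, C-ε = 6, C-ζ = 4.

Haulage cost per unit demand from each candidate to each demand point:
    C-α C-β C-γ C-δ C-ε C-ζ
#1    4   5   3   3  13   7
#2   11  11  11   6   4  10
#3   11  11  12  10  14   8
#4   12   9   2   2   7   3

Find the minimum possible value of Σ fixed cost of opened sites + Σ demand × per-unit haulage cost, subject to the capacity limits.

Open {#1, #2}; cheapest assignment that respects the capacities:
  #1 (cap 27, load 25): C-α, C-β, C-γ, C-δ, C-ζ — cost 11×4 + 5×5 + 2×3 + 3×3 + 4×7 = 112
  #2 (cap 17, load 6): C-ε — cost 6×4 = 24
  Shipping 136, fixed 130 → total 266.
  Any other capacity-feasible assignment to {#1, #2} ships for at least 136.
Compare {#1, #4}: its best feasible assignment gives total 274.
Compare {#1, #3}: its best feasible assignment gives total 305.
Every other set of open sites that can feasibly serve all demand totals ≥ 274 even under its best assignment. Minimum: 266.

266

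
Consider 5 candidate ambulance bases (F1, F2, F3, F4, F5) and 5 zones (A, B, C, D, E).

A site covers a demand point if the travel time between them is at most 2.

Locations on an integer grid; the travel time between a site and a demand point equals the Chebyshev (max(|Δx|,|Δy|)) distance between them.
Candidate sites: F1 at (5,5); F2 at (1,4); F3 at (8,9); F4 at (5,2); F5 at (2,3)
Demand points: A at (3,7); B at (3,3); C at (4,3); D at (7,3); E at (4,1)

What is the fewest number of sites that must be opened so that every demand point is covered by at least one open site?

2

Coverage sets (demand points within 2 of each site):
  F1: {A, B, C, D}
  F2: {B}
  F3: {}
  F4: {B, C, D, E}
  F5: {B, C, E}
No single site covers all 5 demand points.
But {F1, F4} covers everything, so the minimum is 2.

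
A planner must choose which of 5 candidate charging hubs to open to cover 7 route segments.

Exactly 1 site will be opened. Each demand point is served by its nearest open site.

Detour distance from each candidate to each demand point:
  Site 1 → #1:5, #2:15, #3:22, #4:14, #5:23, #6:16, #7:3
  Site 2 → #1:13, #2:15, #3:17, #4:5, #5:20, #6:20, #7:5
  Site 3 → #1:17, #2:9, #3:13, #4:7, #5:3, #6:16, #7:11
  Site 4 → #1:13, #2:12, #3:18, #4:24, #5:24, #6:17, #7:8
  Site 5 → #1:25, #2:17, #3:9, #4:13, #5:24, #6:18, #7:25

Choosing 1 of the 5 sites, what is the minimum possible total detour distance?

76

Open {Site 3}.
  #1→Site 3 17, #2→Site 3 9, #3→Site 3 13, #4→Site 3 7, #5→Site 3 3, #6→Site 3 16, #7→Site 3 11  ⇒ total 76.
Compare {Site 2}: total 95.
Compare {Site 1}: total 98.
No size-1 selection does better; minimum is 76.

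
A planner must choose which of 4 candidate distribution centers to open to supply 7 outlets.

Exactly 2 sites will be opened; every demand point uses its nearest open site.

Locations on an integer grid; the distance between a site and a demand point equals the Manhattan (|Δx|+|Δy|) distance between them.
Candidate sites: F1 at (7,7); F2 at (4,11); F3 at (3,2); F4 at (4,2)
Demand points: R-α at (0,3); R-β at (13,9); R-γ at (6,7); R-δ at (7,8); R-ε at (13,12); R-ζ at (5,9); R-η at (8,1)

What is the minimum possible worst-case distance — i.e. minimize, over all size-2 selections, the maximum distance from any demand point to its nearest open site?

11

Open {F1, F2}.
  Farthest demand point is R-α at distance 11 (to F1); all others are ≤ 11.
With {F1, F3} the worst case is 11.
With {F1, F4} the worst case is 11.
No size-2 selection achieves below 11.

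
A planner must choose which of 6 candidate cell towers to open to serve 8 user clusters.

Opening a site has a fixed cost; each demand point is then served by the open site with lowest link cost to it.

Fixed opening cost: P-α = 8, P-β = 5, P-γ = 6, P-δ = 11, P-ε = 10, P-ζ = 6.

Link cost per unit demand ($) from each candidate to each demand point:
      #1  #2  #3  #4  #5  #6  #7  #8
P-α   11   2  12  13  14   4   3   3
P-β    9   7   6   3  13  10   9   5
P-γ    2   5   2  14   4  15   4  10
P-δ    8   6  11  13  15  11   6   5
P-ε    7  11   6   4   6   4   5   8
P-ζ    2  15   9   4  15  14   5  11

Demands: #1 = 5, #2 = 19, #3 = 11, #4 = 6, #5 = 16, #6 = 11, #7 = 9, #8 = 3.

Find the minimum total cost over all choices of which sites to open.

251

Open {P-α, P-β, P-γ}: assign each demand point to its cheapest open site.
  #1→P-γ 5×2=10, #2→P-α 19×2=38, #3→P-γ 11×2=22, #4→P-β 6×3=18, #5→P-γ 16×4=64, #6→P-α 11×4=44, #7→P-α 9×3=27, #8→P-α 3×3=9
  link cost 232, fixed 19 → total 251.
Compare {P-α, P-β, P-γ, P-ζ}: link cost 232 + fixed 25 = 257.
Compare {P-α, P-γ, P-ζ}: link cost 238 + fixed 20 = 258.
Compare {P-α, P-β, P-γ, P-ε}: link cost 232 + fixed 29 = 261.
All other subsets cost ≥ 257. Minimum total cost: 251.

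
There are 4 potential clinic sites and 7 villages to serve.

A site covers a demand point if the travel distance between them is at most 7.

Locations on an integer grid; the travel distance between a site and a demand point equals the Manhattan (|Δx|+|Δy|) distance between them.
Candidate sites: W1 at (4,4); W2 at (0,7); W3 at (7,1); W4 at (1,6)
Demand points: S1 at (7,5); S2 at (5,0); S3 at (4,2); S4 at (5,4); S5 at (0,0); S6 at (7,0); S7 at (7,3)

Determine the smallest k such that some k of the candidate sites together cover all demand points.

2

Coverage sets (demand points within 7 of each site):
  W1: {S1, S2, S3, S4, S6, S7}
  W2: {S5}
  W3: {S1, S2, S3, S4, S6, S7}
  W4: {S1, S3, S4, S5}
No single site covers all 7 demand points.
But {W1, W2} covers everything, so the minimum is 2.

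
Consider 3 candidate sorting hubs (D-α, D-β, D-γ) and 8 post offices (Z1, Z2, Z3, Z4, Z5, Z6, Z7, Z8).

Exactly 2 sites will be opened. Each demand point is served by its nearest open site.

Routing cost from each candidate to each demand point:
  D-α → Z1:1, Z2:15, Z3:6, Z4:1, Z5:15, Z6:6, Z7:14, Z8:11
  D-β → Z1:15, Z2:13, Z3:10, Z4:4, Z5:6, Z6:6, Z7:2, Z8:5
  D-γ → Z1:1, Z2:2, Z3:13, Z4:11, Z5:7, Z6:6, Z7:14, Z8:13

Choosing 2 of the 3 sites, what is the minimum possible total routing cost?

Open {D-β, D-γ}.
  Z1→D-γ 1, Z2→D-γ 2, Z3→D-β 10, Z4→D-β 4, Z5→D-β 6, Z6→D-β 6, Z7→D-β 2, Z8→D-β 5  ⇒ total 36.
Compare {D-α, D-β}: total 40.
Compare {D-α, D-γ}: total 48.

36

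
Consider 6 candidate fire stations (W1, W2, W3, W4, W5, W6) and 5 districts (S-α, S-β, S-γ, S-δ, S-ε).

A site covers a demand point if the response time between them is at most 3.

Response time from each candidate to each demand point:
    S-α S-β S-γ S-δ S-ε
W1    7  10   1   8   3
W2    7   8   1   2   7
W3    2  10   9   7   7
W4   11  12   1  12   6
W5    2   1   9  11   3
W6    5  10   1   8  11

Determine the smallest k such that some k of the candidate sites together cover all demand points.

2

Coverage sets (demand points within 3 of each site):
  W1: {S-γ, S-ε}
  W2: {S-γ, S-δ}
  W3: {S-α}
  W4: {S-γ}
  W5: {S-α, S-β, S-ε}
  W6: {S-γ}
No single site covers all 5 demand points.
But {W2, W5} covers everything, so the minimum is 2.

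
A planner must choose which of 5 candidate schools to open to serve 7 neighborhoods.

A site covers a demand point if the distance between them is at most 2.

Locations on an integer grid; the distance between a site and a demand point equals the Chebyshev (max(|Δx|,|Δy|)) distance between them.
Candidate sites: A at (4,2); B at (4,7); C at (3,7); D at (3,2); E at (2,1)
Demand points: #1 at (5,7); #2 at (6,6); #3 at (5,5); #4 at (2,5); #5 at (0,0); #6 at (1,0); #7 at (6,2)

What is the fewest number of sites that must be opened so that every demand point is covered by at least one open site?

3

Coverage sets (demand points within 2 of each site):
  A: {#7}
  B: {#1, #2, #3, #4}
  C: {#1, #3, #4}
  D: {#6}
  E: {#5, #6}
No 2 sites suffice: every size-2 union leaves at least one demand point uncovered.
But {A, B, E} covers everything, so the minimum is 3.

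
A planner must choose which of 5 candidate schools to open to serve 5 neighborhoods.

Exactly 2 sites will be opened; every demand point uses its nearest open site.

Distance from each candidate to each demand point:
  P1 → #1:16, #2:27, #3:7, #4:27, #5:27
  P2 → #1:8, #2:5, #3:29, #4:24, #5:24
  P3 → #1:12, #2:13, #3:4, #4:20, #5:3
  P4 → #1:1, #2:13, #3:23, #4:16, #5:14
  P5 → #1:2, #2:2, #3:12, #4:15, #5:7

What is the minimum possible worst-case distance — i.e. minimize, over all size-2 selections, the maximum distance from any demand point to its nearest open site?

15

Open {P1, P5}.
  Farthest demand point is #4 at distance 15 (to P5); all others are ≤ 15.
With {P2, P5} the worst case is 15.
With {P3, P5} the worst case is 15.
No size-2 selection achieves below 15.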